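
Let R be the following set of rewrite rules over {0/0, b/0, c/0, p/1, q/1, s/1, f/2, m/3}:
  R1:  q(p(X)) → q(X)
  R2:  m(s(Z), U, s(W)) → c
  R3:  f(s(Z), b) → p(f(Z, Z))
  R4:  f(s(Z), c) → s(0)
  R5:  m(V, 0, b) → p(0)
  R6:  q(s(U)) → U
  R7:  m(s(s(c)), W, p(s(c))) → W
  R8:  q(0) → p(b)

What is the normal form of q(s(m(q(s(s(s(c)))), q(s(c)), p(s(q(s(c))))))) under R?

1. q(s(m(q(s(s(s(c)))), q(s(c)), p(s(q(s(c)))))))  →  m(q(s(s(s(c)))), q(s(c)), p(s(q(s(c)))))   [R6 at ε]
2. m(q(s(s(s(c)))), q(s(c)), p(s(q(s(c)))))  →  m(s(s(c)), q(s(c)), p(s(q(s(c)))))   [R6 at 1]
3. m(s(s(c)), q(s(c)), p(s(q(s(c)))))  →  m(s(s(c)), c, p(s(q(s(c)))))   [R6 at 2]
4. m(s(s(c)), c, p(s(q(s(c)))))  →  m(s(s(c)), c, p(s(c)))   [R6 at 3.1.1]
5. m(s(s(c)), c, p(s(c)))  →  c   [R7 at ε]

c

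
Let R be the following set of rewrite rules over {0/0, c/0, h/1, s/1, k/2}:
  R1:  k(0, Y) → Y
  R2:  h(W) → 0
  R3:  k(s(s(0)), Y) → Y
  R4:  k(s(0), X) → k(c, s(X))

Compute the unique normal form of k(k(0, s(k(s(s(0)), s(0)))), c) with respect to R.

c

1. k(k(0, s(k(s(s(0)), s(0)))), c)  →  k(s(k(s(s(0)), s(0))), c)   [R1 at 1]
2. k(s(k(s(s(0)), s(0))), c)  →  k(s(s(0)), c)   [R3 at 1.1]
3. k(s(s(0)), c)  →  c   [R3 at ε]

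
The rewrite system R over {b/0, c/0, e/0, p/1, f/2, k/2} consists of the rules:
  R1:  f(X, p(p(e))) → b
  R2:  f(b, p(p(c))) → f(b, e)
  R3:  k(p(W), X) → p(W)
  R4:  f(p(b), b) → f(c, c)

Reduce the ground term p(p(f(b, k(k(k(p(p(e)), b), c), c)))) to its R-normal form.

1. p(p(f(b, k(k(k(p(p(e)), b), c), c))))  →  p(p(f(b, k(k(p(p(e)), c), c))))   [R3 at 1.1.2.1.1]
2. p(p(f(b, k(k(p(p(e)), c), c))))  →  p(p(f(b, k(p(p(e)), c))))   [R3 at 1.1.2.1]
3. p(p(f(b, k(p(p(e)), c))))  →  p(p(f(b, p(p(e)))))   [R3 at 1.1.2]
4. p(p(f(b, p(p(e)))))  →  p(p(b))   [R1 at 1.1]

p(p(b))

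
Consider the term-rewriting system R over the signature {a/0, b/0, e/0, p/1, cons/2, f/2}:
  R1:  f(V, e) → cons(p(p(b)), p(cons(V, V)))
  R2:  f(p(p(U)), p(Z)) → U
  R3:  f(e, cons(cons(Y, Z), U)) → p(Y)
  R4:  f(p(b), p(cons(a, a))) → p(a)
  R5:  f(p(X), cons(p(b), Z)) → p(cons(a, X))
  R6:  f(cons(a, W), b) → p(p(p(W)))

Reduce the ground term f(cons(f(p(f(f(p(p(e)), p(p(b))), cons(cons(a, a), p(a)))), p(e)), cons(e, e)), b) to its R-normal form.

1. f(cons(f(p(f(f(p(p(e)), p(p(b))), cons(cons(a, a), p(a)))), p(e)), cons(e, e)), b)  →  f(cons(f(p(f(e, cons(cons(a, a), p(a)))), p(e)), cons(e, e)), b)   [R2 at 1.1.1.1.1]
2. f(cons(f(p(f(e, cons(cons(a, a), p(a)))), p(e)), cons(e, e)), b)  →  f(cons(f(p(p(a)), p(e)), cons(e, e)), b)   [R3 at 1.1.1.1]
3. f(cons(f(p(p(a)), p(e)), cons(e, e)), b)  →  f(cons(a, cons(e, e)), b)   [R2 at 1.1]
4. f(cons(a, cons(e, e)), b)  →  p(p(p(cons(e, e))))   [R6 at ε]

p(p(p(cons(e, e))))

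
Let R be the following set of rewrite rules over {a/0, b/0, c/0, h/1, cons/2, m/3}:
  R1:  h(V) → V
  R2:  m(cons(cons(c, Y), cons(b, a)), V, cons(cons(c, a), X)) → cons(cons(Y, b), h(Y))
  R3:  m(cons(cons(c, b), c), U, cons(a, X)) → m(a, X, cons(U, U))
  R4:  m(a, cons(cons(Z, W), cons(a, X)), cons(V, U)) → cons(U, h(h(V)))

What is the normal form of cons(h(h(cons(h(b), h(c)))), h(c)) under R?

cons(cons(b, c), c)

1. cons(h(h(cons(h(b), h(c)))), h(c))  →  cons(h(cons(h(b), h(c))), h(c))   [R1 at 1]
2. cons(h(cons(h(b), h(c))), h(c))  →  cons(cons(h(b), h(c)), h(c))   [R1 at 1]
3. cons(cons(h(b), h(c)), h(c))  →  cons(cons(b, h(c)), h(c))   [R1 at 1.1]
4. cons(cons(b, h(c)), h(c))  →  cons(cons(b, c), h(c))   [R1 at 1.2]
5. cons(cons(b, c), h(c))  →  cons(cons(b, c), c)   [R1 at 2]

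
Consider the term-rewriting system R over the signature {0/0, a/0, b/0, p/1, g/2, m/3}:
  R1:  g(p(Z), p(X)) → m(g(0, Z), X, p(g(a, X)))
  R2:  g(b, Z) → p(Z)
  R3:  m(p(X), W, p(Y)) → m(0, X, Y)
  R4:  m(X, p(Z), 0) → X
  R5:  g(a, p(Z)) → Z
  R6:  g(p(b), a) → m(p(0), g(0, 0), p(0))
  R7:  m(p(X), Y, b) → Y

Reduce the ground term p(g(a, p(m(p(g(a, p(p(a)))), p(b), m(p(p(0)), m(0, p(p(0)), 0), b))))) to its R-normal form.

p(p(p(a)))

1. p(g(a, p(m(p(g(a, p(p(a)))), p(b), m(p(p(0)), m(0, p(p(0)), 0), b)))))  →  p(m(p(g(a, p(p(a)))), p(b), m(p(p(0)), m(0, p(p(0)), 0), b)))   [R5 at 1]
2. p(m(p(g(a, p(p(a)))), p(b), m(p(p(0)), m(0, p(p(0)), 0), b)))  →  p(m(p(p(a)), p(b), m(p(p(0)), m(0, p(p(0)), 0), b)))   [R5 at 1.1.1]
3. p(m(p(p(a)), p(b), m(p(p(0)), m(0, p(p(0)), 0), b)))  →  p(m(p(p(a)), p(b), m(0, p(p(0)), 0)))   [R7 at 1.3]
4. p(m(p(p(a)), p(b), m(0, p(p(0)), 0)))  →  p(m(p(p(a)), p(b), 0))   [R4 at 1.3]
5. p(m(p(p(a)), p(b), 0))  →  p(p(p(a)))   [R4 at 1]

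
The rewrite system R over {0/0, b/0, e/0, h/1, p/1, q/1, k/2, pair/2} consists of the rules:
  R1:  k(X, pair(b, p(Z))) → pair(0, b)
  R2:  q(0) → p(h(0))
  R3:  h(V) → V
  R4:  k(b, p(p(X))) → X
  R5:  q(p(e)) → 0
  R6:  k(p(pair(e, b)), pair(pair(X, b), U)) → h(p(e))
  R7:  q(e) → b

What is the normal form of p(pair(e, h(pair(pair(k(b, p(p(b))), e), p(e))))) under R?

1. p(pair(e, h(pair(pair(k(b, p(p(b))), e), p(e)))))  →  p(pair(e, pair(pair(k(b, p(p(b))), e), p(e))))   [R3 at 1.2]
2. p(pair(e, pair(pair(k(b, p(p(b))), e), p(e))))  →  p(pair(e, pair(pair(b, e), p(e))))   [R4 at 1.2.1.1]

p(pair(e, pair(pair(b, e), p(e))))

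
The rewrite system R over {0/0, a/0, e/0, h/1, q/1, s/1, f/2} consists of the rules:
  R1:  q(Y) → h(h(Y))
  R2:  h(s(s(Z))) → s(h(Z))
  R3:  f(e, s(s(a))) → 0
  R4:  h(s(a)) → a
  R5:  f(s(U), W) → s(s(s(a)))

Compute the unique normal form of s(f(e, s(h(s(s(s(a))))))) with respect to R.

1. s(f(e, s(h(s(s(s(a)))))))  →  s(f(e, s(s(h(s(a))))))   [R2 at 1.2.1]
2. s(f(e, s(s(h(s(a))))))  →  s(f(e, s(s(a))))   [R4 at 1.2.1.1]
3. s(f(e, s(s(a))))  →  s(0)   [R3 at 1]

s(0)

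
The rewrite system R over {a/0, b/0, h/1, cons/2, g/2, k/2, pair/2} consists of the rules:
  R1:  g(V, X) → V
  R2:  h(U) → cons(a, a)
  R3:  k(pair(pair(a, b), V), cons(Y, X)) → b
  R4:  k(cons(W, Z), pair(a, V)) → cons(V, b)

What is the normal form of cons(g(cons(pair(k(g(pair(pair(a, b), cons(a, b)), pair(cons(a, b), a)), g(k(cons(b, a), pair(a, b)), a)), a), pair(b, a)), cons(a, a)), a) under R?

cons(cons(pair(b, a), pair(b, a)), a)

1. cons(g(cons(pair(k(g(pair(pair(a, b), cons(a, b)), pair(cons(a, b), a)), g(k(cons(b, a), pair(a, b)), a)), a), pair(b, a)), cons(a, a)), a)  →  cons(cons(pair(k(g(pair(pair(a, b), cons(a, b)), pair(cons(a, b), a)), g(k(cons(b, a), pair(a, b)), a)), a), pair(b, a)), a)   [R1 at 1]
2. cons(cons(pair(k(g(pair(pair(a, b), cons(a, b)), pair(cons(a, b), a)), g(k(cons(b, a), pair(a, b)), a)), a), pair(b, a)), a)  →  cons(cons(pair(k(pair(pair(a, b), cons(a, b)), g(k(cons(b, a), pair(a, b)), a)), a), pair(b, a)), a)   [R1 at 1.1.1.1]
3. cons(cons(pair(k(pair(pair(a, b), cons(a, b)), g(k(cons(b, a), pair(a, b)), a)), a), pair(b, a)), a)  →  cons(cons(pair(k(pair(pair(a, b), cons(a, b)), k(cons(b, a), pair(a, b))), a), pair(b, a)), a)   [R1 at 1.1.1.2]
4. cons(cons(pair(k(pair(pair(a, b), cons(a, b)), k(cons(b, a), pair(a, b))), a), pair(b, a)), a)  →  cons(cons(pair(k(pair(pair(a, b), cons(a, b)), cons(b, b)), a), pair(b, a)), a)   [R4 at 1.1.1.2]
5. cons(cons(pair(k(pair(pair(a, b), cons(a, b)), cons(b, b)), a), pair(b, a)), a)  →  cons(cons(pair(b, a), pair(b, a)), a)   [R3 at 1.1.1]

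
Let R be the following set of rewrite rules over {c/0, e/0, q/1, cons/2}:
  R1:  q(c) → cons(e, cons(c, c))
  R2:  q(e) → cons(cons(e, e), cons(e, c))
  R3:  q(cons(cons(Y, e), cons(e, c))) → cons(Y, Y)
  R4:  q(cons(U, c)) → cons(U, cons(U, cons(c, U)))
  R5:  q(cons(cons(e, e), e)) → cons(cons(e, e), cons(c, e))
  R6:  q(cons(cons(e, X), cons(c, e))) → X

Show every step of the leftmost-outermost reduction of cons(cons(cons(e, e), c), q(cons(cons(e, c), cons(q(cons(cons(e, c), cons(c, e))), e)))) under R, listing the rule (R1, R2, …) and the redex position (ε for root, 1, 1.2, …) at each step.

cons(cons(cons(e, e), c), c)

1. cons(cons(cons(e, e), c), q(cons(cons(e, c), cons(q(cons(cons(e, c), cons(c, e))), e))))  →  cons(cons(cons(e, e), c), q(cons(cons(e, c), cons(c, e))))   [R6 at 2.1.2.1]
2. cons(cons(cons(e, e), c), q(cons(cons(e, c), cons(c, e))))  →  cons(cons(cons(e, e), c), c)   [R6 at 2]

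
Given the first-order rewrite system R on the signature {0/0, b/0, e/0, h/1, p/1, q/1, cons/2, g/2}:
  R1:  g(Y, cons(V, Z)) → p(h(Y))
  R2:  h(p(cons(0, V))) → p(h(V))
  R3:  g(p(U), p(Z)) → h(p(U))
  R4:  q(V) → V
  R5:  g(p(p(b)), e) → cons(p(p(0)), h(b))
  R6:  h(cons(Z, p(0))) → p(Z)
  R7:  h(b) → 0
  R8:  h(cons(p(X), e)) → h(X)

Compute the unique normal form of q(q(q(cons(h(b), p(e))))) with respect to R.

cons(0, p(e))

1. q(q(q(cons(h(b), p(e)))))  →  q(q(cons(h(b), p(e))))   [R4 at ε]
2. q(q(cons(h(b), p(e))))  →  q(cons(h(b), p(e)))   [R4 at ε]
3. q(cons(h(b), p(e)))  →  cons(h(b), p(e))   [R4 at ε]
4. cons(h(b), p(e))  →  cons(0, p(e))   [R7 at 1]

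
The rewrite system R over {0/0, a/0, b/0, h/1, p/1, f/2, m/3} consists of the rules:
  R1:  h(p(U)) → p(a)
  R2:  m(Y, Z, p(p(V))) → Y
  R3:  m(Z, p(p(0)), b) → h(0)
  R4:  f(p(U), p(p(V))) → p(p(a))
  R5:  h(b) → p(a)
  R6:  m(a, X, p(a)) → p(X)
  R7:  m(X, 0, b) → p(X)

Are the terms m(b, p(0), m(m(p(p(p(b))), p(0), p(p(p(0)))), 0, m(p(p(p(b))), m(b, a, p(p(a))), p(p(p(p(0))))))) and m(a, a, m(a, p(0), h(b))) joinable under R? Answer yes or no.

no — NF(t₁) = b, NF(t₂) = a

Reduce t₁ = m(b, p(0), m(m(p(p(p(b))), p(0), p(p(p(0)))), 0, m(p(p(p(b))), m(b, a, p(p(a))), p(p(p(p(0))))))):
1. m(b, p(0), m(m(p(p(p(b))), p(0), p(p(p(0)))), 0, m(p(p(p(b))), m(b, a, p(p(a))), p(p(p(p(0)))))))  →  m(b, p(0), m(p(p(p(b))), 0, m(p(p(p(b))), m(b, a, p(p(a))), p(p(p(p(0)))))))   [R2 at 3.1]
2. m(b, p(0), m(p(p(p(b))), 0, m(p(p(p(b))), m(b, a, p(p(a))), p(p(p(p(0)))))))  →  m(b, p(0), m(p(p(p(b))), 0, p(p(p(b)))))   [R2 at 3.3]
3. m(b, p(0), m(p(p(p(b))), 0, p(p(p(b)))))  →  m(b, p(0), p(p(p(b))))   [R2 at 3]
4. m(b, p(0), p(p(p(b))))  →  b   [R2 at ε]

Reduce t₂ = m(a, a, m(a, p(0), h(b))):
1. m(a, a, m(a, p(0), h(b)))  →  m(a, a, m(a, p(0), p(a)))   [R5 at 3.3]
2. m(a, a, m(a, p(0), p(a)))  →  m(a, a, p(p(0)))   [R6 at 3]
3. m(a, a, p(p(0)))  →  a   [R2 at ε]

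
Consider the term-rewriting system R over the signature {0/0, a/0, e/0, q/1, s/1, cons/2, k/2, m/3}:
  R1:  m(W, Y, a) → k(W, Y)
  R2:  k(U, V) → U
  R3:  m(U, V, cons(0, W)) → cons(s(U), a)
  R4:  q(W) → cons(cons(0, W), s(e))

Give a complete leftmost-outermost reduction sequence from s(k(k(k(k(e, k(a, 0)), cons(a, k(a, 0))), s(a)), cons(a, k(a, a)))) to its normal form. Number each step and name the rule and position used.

s(e)

1. s(k(k(k(k(e, k(a, 0)), cons(a, k(a, 0))), s(a)), cons(a, k(a, a))))  →  s(k(k(k(e, k(a, 0)), cons(a, k(a, 0))), s(a)))   [R2 at 1]
2. s(k(k(k(e, k(a, 0)), cons(a, k(a, 0))), s(a)))  →  s(k(k(e, k(a, 0)), cons(a, k(a, 0))))   [R2 at 1]
3. s(k(k(e, k(a, 0)), cons(a, k(a, 0))))  →  s(k(e, k(a, 0)))   [R2 at 1]
4. s(k(e, k(a, 0)))  →  s(e)   [R2 at 1]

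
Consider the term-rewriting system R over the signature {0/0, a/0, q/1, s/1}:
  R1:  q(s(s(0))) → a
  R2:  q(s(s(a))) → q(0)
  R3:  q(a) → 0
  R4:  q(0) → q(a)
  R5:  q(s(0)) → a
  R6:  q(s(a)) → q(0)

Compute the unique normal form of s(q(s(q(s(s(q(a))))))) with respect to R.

s(0)

1. s(q(s(q(s(s(q(a)))))))  →  s(q(s(q(s(s(0))))))   [R3 at 1.1.1.1.1.1]
2. s(q(s(q(s(s(0))))))  →  s(q(s(a)))   [R1 at 1.1.1]
3. s(q(s(a)))  →  s(q(0))   [R6 at 1]
4. s(q(0))  →  s(q(a))   [R4 at 1]
5. s(q(a))  →  s(0)   [R3 at 1]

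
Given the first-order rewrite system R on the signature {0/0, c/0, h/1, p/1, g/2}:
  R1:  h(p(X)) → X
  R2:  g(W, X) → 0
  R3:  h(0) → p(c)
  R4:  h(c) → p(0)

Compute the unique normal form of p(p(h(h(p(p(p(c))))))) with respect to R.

1. p(p(h(h(p(p(p(c)))))))  →  p(p(h(p(p(c)))))   [R1 at 1.1.1]
2. p(p(h(p(p(c)))))  →  p(p(p(c)))   [R1 at 1.1]

p(p(p(c)))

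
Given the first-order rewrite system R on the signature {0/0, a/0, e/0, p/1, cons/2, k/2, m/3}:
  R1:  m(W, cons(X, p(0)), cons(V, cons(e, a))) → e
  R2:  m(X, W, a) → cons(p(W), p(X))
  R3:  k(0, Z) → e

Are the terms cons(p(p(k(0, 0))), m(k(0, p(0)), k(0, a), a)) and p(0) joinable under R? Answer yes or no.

no — NF(t₁) = cons(p(p(e)), cons(p(e), p(e))), NF(t₂) = p(0)

Reduce t₁ = cons(p(p(k(0, 0))), m(k(0, p(0)), k(0, a), a)):
1. cons(p(p(k(0, 0))), m(k(0, p(0)), k(0, a), a))  →  cons(p(p(e)), m(k(0, p(0)), k(0, a), a))   [R3 at 1.1.1]
2. cons(p(p(e)), m(k(0, p(0)), k(0, a), a))  →  cons(p(p(e)), cons(p(k(0, a)), p(k(0, p(0)))))   [R2 at 2]
3. cons(p(p(e)), cons(p(k(0, a)), p(k(0, p(0)))))  →  cons(p(p(e)), cons(p(e), p(k(0, p(0)))))   [R3 at 2.1.1]
4. cons(p(p(e)), cons(p(e), p(k(0, p(0)))))  →  cons(p(p(e)), cons(p(e), p(e)))   [R3 at 2.2.1]

Reduce t₂ = p(0):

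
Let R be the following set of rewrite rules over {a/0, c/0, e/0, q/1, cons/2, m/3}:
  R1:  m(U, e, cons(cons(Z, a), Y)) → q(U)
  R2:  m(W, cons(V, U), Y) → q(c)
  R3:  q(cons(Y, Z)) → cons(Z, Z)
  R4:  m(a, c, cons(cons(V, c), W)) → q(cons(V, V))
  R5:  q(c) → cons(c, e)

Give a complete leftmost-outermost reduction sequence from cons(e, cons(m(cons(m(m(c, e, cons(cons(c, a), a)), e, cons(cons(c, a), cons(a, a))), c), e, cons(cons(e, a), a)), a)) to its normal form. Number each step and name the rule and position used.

cons(e, cons(cons(c, c), a))

1. cons(e, cons(m(cons(m(m(c, e, cons(cons(c, a), a)), e, cons(cons(c, a), cons(a, a))), c), e, cons(cons(e, a), a)), a))  →  cons(e, cons(q(cons(m(m(c, e, cons(cons(c, a), a)), e, cons(cons(c, a), cons(a, a))), c)), a))   [R1 at 2.1]
2. cons(e, cons(q(cons(m(m(c, e, cons(cons(c, a), a)), e, cons(cons(c, a), cons(a, a))), c)), a))  →  cons(e, cons(cons(c, c), a))   [R3 at 2.1]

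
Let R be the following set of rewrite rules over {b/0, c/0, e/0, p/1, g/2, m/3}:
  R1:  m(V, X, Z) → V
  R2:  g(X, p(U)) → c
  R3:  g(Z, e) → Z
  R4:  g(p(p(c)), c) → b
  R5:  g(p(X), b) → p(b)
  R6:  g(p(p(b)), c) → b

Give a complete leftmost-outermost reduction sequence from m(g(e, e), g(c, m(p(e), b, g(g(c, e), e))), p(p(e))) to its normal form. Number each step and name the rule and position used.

1. m(g(e, e), g(c, m(p(e), b, g(g(c, e), e))), p(p(e)))  →  g(e, e)   [R1 at ε]
2. g(e, e)  →  e   [R3 at ε]

e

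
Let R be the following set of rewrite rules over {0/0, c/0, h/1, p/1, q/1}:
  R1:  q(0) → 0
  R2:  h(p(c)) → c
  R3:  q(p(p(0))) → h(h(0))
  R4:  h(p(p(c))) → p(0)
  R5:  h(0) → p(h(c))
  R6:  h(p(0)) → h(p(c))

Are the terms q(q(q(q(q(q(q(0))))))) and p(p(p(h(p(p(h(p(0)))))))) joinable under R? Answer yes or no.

no — NF(t₁) = 0, NF(t₂) = p(p(p(p(0))))

Reduce t₁ = q(q(q(q(q(q(q(0))))))):
1. q(q(q(q(q(q(q(0)))))))  →  q(q(q(q(q(q(0))))))   [R1 at 1.1.1.1.1.1]
2. q(q(q(q(q(q(0))))))  →  q(q(q(q(q(0)))))   [R1 at 1.1.1.1.1]
3. q(q(q(q(q(0)))))  →  q(q(q(q(0))))   [R1 at 1.1.1.1]
4. q(q(q(q(0))))  →  q(q(q(0)))   [R1 at 1.1.1]
5. q(q(q(0)))  →  q(q(0))   [R1 at 1.1]
6. q(q(0))  →  q(0)   [R1 at 1]
7. q(0)  →  0   [R1 at ε]

Reduce t₂ = p(p(p(h(p(p(h(p(0)))))))):
1. p(p(p(h(p(p(h(p(0))))))))  →  p(p(p(h(p(p(h(p(c))))))))   [R6 at 1.1.1.1.1.1]
2. p(p(p(h(p(p(h(p(c))))))))  →  p(p(p(h(p(p(c))))))   [R2 at 1.1.1.1.1.1]
3. p(p(p(h(p(p(c))))))  →  p(p(p(p(0))))   [R4 at 1.1.1]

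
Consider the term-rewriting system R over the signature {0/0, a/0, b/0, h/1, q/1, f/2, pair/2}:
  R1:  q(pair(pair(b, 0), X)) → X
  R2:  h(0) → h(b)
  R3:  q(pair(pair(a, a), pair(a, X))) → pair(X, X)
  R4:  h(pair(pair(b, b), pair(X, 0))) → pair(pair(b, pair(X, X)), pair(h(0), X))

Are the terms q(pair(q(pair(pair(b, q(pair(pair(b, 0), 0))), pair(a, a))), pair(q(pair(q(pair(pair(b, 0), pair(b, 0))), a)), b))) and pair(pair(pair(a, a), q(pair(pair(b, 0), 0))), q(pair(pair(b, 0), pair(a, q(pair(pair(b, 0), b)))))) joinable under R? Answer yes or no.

Reduce t₁ = q(pair(q(pair(pair(b, q(pair(pair(b, 0), 0))), pair(a, a))), pair(q(pair(q(pair(pair(b, 0), pair(b, 0))), a)), b))):
1. q(pair(q(pair(pair(b, q(pair(pair(b, 0), 0))), pair(a, a))), pair(q(pair(q(pair(pair(b, 0), pair(b, 0))), a)), b)))  →  q(pair(q(pair(pair(b, 0), pair(a, a))), pair(q(pair(q(pair(pair(b, 0), pair(b, 0))), a)), b)))   [R1 at 1.1.1.1.2]
2. q(pair(q(pair(pair(b, 0), pair(a, a))), pair(q(pair(q(pair(pair(b, 0), pair(b, 0))), a)), b)))  →  q(pair(pair(a, a), pair(q(pair(q(pair(pair(b, 0), pair(b, 0))), a)), b)))   [R1 at 1.1]
3. q(pair(pair(a, a), pair(q(pair(q(pair(pair(b, 0), pair(b, 0))), a)), b)))  →  q(pair(pair(a, a), pair(q(pair(pair(b, 0), a)), b)))   [R1 at 1.2.1.1.1]
4. q(pair(pair(a, a), pair(q(pair(pair(b, 0), a)), b)))  →  q(pair(pair(a, a), pair(a, b)))   [R1 at 1.2.1]
5. q(pair(pair(a, a), pair(a, b)))  →  pair(b, b)   [R3 at ε]

Reduce t₂ = pair(pair(pair(a, a), q(pair(pair(b, 0), 0))), q(pair(pair(b, 0), pair(a, q(pair(pair(b, 0), b)))))):
1. pair(pair(pair(a, a), q(pair(pair(b, 0), 0))), q(pair(pair(b, 0), pair(a, q(pair(pair(b, 0), b))))))  →  pair(pair(pair(a, a), 0), q(pair(pair(b, 0), pair(a, q(pair(pair(b, 0), b))))))   [R1 at 1.2]
2. pair(pair(pair(a, a), 0), q(pair(pair(b, 0), pair(a, q(pair(pair(b, 0), b))))))  →  pair(pair(pair(a, a), 0), pair(a, q(pair(pair(b, 0), b))))   [R1 at 2]
3. pair(pair(pair(a, a), 0), pair(a, q(pair(pair(b, 0), b))))  →  pair(pair(pair(a, a), 0), pair(a, b))   [R1 at 2.2]

no — NF(t₁) = pair(b, b), NF(t₂) = pair(pair(pair(a, a), 0), pair(a, b))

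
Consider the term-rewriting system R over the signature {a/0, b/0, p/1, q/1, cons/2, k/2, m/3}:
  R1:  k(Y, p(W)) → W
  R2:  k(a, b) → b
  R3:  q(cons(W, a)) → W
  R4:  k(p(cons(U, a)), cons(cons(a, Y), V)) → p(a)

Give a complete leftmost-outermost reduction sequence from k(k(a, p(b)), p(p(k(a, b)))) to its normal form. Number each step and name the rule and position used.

1. k(k(a, p(b)), p(p(k(a, b))))  →  p(k(a, b))   [R1 at ε]
2. p(k(a, b))  →  p(b)   [R2 at 1]

p(b)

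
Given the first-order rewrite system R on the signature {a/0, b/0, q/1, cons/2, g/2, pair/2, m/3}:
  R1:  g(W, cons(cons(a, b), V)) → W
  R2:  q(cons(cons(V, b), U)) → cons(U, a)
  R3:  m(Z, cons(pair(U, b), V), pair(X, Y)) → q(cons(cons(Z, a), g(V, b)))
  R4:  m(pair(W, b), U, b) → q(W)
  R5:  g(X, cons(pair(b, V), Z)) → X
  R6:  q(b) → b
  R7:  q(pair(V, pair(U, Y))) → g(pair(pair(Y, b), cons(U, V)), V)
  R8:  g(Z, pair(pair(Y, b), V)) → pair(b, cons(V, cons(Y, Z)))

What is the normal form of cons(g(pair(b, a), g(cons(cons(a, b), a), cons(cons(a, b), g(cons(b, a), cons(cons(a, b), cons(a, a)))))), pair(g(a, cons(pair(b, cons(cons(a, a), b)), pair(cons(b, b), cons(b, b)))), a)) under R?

cons(pair(b, a), pair(a, a))

1. cons(g(pair(b, a), g(cons(cons(a, b), a), cons(cons(a, b), g(cons(b, a), cons(cons(a, b), cons(a, a)))))), pair(g(a, cons(pair(b, cons(cons(a, a), b)), pair(cons(b, b), cons(b, b)))), a))  →  cons(g(pair(b, a), cons(cons(a, b), a)), pair(g(a, cons(pair(b, cons(cons(a, a), b)), pair(cons(b, b), cons(b, b)))), a))   [R1 at 1.2]
2. cons(g(pair(b, a), cons(cons(a, b), a)), pair(g(a, cons(pair(b, cons(cons(a, a), b)), pair(cons(b, b), cons(b, b)))), a))  →  cons(pair(b, a), pair(g(a, cons(pair(b, cons(cons(a, a), b)), pair(cons(b, b), cons(b, b)))), a))   [R1 at 1]
3. cons(pair(b, a), pair(g(a, cons(pair(b, cons(cons(a, a), b)), pair(cons(b, b), cons(b, b)))), a))  →  cons(pair(b, a), pair(a, a))   [R5 at 2.1]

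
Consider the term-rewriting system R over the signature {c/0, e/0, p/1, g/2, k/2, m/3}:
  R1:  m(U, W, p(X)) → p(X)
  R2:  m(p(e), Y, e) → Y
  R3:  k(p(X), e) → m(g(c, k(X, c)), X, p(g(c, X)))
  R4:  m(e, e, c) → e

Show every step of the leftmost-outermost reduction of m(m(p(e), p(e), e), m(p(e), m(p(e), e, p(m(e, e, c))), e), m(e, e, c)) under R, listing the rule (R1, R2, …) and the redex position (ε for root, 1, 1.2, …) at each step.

1. m(m(p(e), p(e), e), m(p(e), m(p(e), e, p(m(e, e, c))), e), m(e, e, c))  →  m(p(e), m(p(e), m(p(e), e, p(m(e, e, c))), e), m(e, e, c))   [R2 at 1]
2. m(p(e), m(p(e), m(p(e), e, p(m(e, e, c))), e), m(e, e, c))  →  m(p(e), m(p(e), e, p(m(e, e, c))), m(e, e, c))   [R2 at 2]
3. m(p(e), m(p(e), e, p(m(e, e, c))), m(e, e, c))  →  m(p(e), p(m(e, e, c)), m(e, e, c))   [R1 at 2]
4. m(p(e), p(m(e, e, c)), m(e, e, c))  →  m(p(e), p(e), m(e, e, c))   [R4 at 2.1]
5. m(p(e), p(e), m(e, e, c))  →  m(p(e), p(e), e)   [R4 at 3]
6. m(p(e), p(e), e)  →  p(e)   [R2 at ε]

p(e)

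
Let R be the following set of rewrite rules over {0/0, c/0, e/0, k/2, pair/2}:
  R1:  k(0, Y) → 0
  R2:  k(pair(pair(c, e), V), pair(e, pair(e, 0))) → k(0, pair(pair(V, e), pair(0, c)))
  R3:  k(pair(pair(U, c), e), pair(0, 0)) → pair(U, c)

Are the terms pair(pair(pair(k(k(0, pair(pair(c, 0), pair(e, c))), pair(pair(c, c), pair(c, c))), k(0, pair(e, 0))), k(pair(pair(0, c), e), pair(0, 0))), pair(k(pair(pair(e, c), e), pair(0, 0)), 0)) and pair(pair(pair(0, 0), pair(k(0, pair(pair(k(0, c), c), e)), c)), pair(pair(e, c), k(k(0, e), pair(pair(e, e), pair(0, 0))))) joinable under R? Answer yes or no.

Reduce t₁ = pair(pair(pair(k(k(0, pair(pair(c, 0), pair(e, c))), pair(pair(c, c), pair(c, c))), k(0, pair(e, 0))), k(pair(pair(0, c), e), pair(0, 0))), pair(k(pair(pair(e, c), e), pair(0, 0)), 0)):
1. pair(pair(pair(k(k(0, pair(pair(c, 0), pair(e, c))), pair(pair(c, c), pair(c, c))), k(0, pair(e, 0))), k(pair(pair(0, c), e), pair(0, 0))), pair(k(pair(pair(e, c), e), pair(0, 0)), 0))  →  pair(pair(pair(k(0, pair(pair(c, c), pair(c, c))), k(0, pair(e, 0))), k(pair(pair(0, c), e), pair(0, 0))), pair(k(pair(pair(e, c), e), pair(0, 0)), 0))   [R1 at 1.1.1.1]
2. pair(pair(pair(k(0, pair(pair(c, c), pair(c, c))), k(0, pair(e, 0))), k(pair(pair(0, c), e), pair(0, 0))), pair(k(pair(pair(e, c), e), pair(0, 0)), 0))  →  pair(pair(pair(0, k(0, pair(e, 0))), k(pair(pair(0, c), e), pair(0, 0))), pair(k(pair(pair(e, c), e), pair(0, 0)), 0))   [R1 at 1.1.1]
3. pair(pair(pair(0, k(0, pair(e, 0))), k(pair(pair(0, c), e), pair(0, 0))), pair(k(pair(pair(e, c), e), pair(0, 0)), 0))  →  pair(pair(pair(0, 0), k(pair(pair(0, c), e), pair(0, 0))), pair(k(pair(pair(e, c), e), pair(0, 0)), 0))   [R1 at 1.1.2]
4. pair(pair(pair(0, 0), k(pair(pair(0, c), e), pair(0, 0))), pair(k(pair(pair(e, c), e), pair(0, 0)), 0))  →  pair(pair(pair(0, 0), pair(0, c)), pair(k(pair(pair(e, c), e), pair(0, 0)), 0))   [R3 at 1.2]
5. pair(pair(pair(0, 0), pair(0, c)), pair(k(pair(pair(e, c), e), pair(0, 0)), 0))  →  pair(pair(pair(0, 0), pair(0, c)), pair(pair(e, c), 0))   [R3 at 2.1]

Reduce t₂ = pair(pair(pair(0, 0), pair(k(0, pair(pair(k(0, c), c), e)), c)), pair(pair(e, c), k(k(0, e), pair(pair(e, e), pair(0, 0))))):
1. pair(pair(pair(0, 0), pair(k(0, pair(pair(k(0, c), c), e)), c)), pair(pair(e, c), k(k(0, e), pair(pair(e, e), pair(0, 0)))))  →  pair(pair(pair(0, 0), pair(0, c)), pair(pair(e, c), k(k(0, e), pair(pair(e, e), pair(0, 0)))))   [R1 at 1.2.1]
2. pair(pair(pair(0, 0), pair(0, c)), pair(pair(e, c), k(k(0, e), pair(pair(e, e), pair(0, 0)))))  →  pair(pair(pair(0, 0), pair(0, c)), pair(pair(e, c), k(0, pair(pair(e, e), pair(0, 0)))))   [R1 at 2.2.1]
3. pair(pair(pair(0, 0), pair(0, c)), pair(pair(e, c), k(0, pair(pair(e, e), pair(0, 0)))))  →  pair(pair(pair(0, 0), pair(0, c)), pair(pair(e, c), 0))   [R1 at 2.2]

yes — NF(t₁) = pair(pair(pair(0, 0), pair(0, c)), pair(pair(e, c), 0)), NF(t₂) = pair(pair(pair(0, 0), pair(0, c)), pair(pair(e, c), 0))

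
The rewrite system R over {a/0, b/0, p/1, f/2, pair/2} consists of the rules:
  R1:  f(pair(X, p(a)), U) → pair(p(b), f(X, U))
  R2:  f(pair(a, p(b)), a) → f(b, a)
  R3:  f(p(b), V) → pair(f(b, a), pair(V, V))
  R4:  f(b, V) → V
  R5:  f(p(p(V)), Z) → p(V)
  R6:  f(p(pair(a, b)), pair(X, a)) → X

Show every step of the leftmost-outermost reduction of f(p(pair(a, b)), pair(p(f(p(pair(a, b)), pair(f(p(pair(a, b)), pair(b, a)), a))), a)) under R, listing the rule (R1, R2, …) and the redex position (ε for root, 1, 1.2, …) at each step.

p(b)

1. f(p(pair(a, b)), pair(p(f(p(pair(a, b)), pair(f(p(pair(a, b)), pair(b, a)), a))), a))  →  p(f(p(pair(a, b)), pair(f(p(pair(a, b)), pair(b, a)), a)))   [R6 at ε]
2. p(f(p(pair(a, b)), pair(f(p(pair(a, b)), pair(b, a)), a)))  →  p(f(p(pair(a, b)), pair(b, a)))   [R6 at 1]
3. p(f(p(pair(a, b)), pair(b, a)))  →  p(b)   [R6 at 1]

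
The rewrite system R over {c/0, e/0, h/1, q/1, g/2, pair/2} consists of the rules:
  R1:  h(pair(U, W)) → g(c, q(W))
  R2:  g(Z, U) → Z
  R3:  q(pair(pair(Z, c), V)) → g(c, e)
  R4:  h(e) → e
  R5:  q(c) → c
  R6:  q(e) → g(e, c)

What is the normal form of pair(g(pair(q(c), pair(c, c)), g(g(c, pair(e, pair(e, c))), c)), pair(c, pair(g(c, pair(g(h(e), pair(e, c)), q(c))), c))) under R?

1. pair(g(pair(q(c), pair(c, c)), g(g(c, pair(e, pair(e, c))), c)), pair(c, pair(g(c, pair(g(h(e), pair(e, c)), q(c))), c)))  →  pair(pair(q(c), pair(c, c)), pair(c, pair(g(c, pair(g(h(e), pair(e, c)), q(c))), c)))   [R2 at 1]
2. pair(pair(q(c), pair(c, c)), pair(c, pair(g(c, pair(g(h(e), pair(e, c)), q(c))), c)))  →  pair(pair(c, pair(c, c)), pair(c, pair(g(c, pair(g(h(e), pair(e, c)), q(c))), c)))   [R5 at 1.1]
3. pair(pair(c, pair(c, c)), pair(c, pair(g(c, pair(g(h(e), pair(e, c)), q(c))), c)))  →  pair(pair(c, pair(c, c)), pair(c, pair(c, c)))   [R2 at 2.2.1]

pair(pair(c, pair(c, c)), pair(c, pair(c, c)))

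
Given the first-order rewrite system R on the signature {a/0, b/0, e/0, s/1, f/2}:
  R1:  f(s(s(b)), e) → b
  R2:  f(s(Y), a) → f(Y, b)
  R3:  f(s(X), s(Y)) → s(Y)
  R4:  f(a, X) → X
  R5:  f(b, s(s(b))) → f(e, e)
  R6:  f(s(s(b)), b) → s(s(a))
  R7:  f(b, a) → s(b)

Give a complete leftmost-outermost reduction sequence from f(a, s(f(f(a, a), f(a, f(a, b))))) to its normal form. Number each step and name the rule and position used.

s(b)

1. f(a, s(f(f(a, a), f(a, f(a, b)))))  →  s(f(f(a, a), f(a, f(a, b))))   [R4 at ε]
2. s(f(f(a, a), f(a, f(a, b))))  →  s(f(a, f(a, f(a, b))))   [R4 at 1.1]
3. s(f(a, f(a, f(a, b))))  →  s(f(a, f(a, b)))   [R4 at 1]
4. s(f(a, f(a, b)))  →  s(f(a, b))   [R4 at 1]
5. s(f(a, b))  →  s(b)   [R4 at 1]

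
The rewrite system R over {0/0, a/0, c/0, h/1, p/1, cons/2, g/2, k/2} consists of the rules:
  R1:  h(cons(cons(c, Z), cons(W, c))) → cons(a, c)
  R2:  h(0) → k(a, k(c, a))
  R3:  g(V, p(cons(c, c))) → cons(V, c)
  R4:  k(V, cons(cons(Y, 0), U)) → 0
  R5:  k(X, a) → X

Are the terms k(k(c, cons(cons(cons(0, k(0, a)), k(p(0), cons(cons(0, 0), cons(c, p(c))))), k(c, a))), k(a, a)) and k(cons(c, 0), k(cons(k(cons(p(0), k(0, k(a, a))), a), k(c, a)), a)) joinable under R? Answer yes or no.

yes — NF(t₁) = 0, NF(t₂) = 0

Reduce t₁ = k(k(c, cons(cons(cons(0, k(0, a)), k(p(0), cons(cons(0, 0), cons(c, p(c))))), k(c, a))), k(a, a)):
1. k(k(c, cons(cons(cons(0, k(0, a)), k(p(0), cons(cons(0, 0), cons(c, p(c))))), k(c, a))), k(a, a))  →  k(k(c, cons(cons(cons(0, 0), k(p(0), cons(cons(0, 0), cons(c, p(c))))), k(c, a))), k(a, a))   [R5 at 1.2.1.1.2]
2. k(k(c, cons(cons(cons(0, 0), k(p(0), cons(cons(0, 0), cons(c, p(c))))), k(c, a))), k(a, a))  →  k(k(c, cons(cons(cons(0, 0), 0), k(c, a))), k(a, a))   [R4 at 1.2.1.2]
3. k(k(c, cons(cons(cons(0, 0), 0), k(c, a))), k(a, a))  →  k(0, k(a, a))   [R4 at 1]
4. k(0, k(a, a))  →  k(0, a)   [R5 at 2]
5. k(0, a)  →  0   [R5 at ε]

Reduce t₂ = k(cons(c, 0), k(cons(k(cons(p(0), k(0, k(a, a))), a), k(c, a)), a)):
1. k(cons(c, 0), k(cons(k(cons(p(0), k(0, k(a, a))), a), k(c, a)), a))  →  k(cons(c, 0), cons(k(cons(p(0), k(0, k(a, a))), a), k(c, a)))   [R5 at 2]
2. k(cons(c, 0), cons(k(cons(p(0), k(0, k(a, a))), a), k(c, a)))  →  k(cons(c, 0), cons(cons(p(0), k(0, k(a, a))), k(c, a)))   [R5 at 2.1]
3. k(cons(c, 0), cons(cons(p(0), k(0, k(a, a))), k(c, a)))  →  k(cons(c, 0), cons(cons(p(0), k(0, a)), k(c, a)))   [R5 at 2.1.2.2]
4. k(cons(c, 0), cons(cons(p(0), k(0, a)), k(c, a)))  →  k(cons(c, 0), cons(cons(p(0), 0), k(c, a)))   [R5 at 2.1.2]
5. k(cons(c, 0), cons(cons(p(0), 0), k(c, a)))  →  0   [R4 at ε]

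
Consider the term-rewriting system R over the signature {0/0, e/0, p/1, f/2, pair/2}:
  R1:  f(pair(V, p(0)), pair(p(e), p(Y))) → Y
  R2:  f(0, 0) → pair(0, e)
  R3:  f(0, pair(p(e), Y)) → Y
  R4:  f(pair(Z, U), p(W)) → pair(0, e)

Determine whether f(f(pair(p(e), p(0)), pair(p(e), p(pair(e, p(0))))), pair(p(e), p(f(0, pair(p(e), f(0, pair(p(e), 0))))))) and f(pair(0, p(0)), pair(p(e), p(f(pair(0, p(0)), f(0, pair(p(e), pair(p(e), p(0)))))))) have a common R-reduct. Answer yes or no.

Reduce t₁ = f(f(pair(p(e), p(0)), pair(p(e), p(pair(e, p(0))))), pair(p(e), p(f(0, pair(p(e), f(0, pair(p(e), 0))))))):
1. f(f(pair(p(e), p(0)), pair(p(e), p(pair(e, p(0))))), pair(p(e), p(f(0, pair(p(e), f(0, pair(p(e), 0)))))))  →  f(pair(e, p(0)), pair(p(e), p(f(0, pair(p(e), f(0, pair(p(e), 0)))))))   [R1 at 1]
2. f(pair(e, p(0)), pair(p(e), p(f(0, pair(p(e), f(0, pair(p(e), 0)))))))  →  f(0, pair(p(e), f(0, pair(p(e), 0))))   [R1 at ε]
3. f(0, pair(p(e), f(0, pair(p(e), 0))))  →  f(0, pair(p(e), 0))   [R3 at ε]
4. f(0, pair(p(e), 0))  →  0   [R3 at ε]

Reduce t₂ = f(pair(0, p(0)), pair(p(e), p(f(pair(0, p(0)), f(0, pair(p(e), pair(p(e), p(0)))))))):
1. f(pair(0, p(0)), pair(p(e), p(f(pair(0, p(0)), f(0, pair(p(e), pair(p(e), p(0))))))))  →  f(pair(0, p(0)), f(0, pair(p(e), pair(p(e), p(0)))))   [R1 at ε]
2. f(pair(0, p(0)), f(0, pair(p(e), pair(p(e), p(0)))))  →  f(pair(0, p(0)), pair(p(e), p(0)))   [R3 at 2]
3. f(pair(0, p(0)), pair(p(e), p(0)))  →  0   [R1 at ε]

yes — NF(t₁) = 0, NF(t₂) = 0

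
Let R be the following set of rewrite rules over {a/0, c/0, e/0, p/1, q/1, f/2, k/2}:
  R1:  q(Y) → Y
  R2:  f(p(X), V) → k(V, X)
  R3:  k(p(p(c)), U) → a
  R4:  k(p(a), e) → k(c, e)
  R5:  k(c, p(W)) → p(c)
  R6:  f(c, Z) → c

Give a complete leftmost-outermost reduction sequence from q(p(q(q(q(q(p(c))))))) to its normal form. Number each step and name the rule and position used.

1. q(p(q(q(q(q(p(c)))))))  →  p(q(q(q(q(p(c))))))   [R1 at ε]
2. p(q(q(q(q(p(c))))))  →  p(q(q(q(p(c)))))   [R1 at 1]
3. p(q(q(q(p(c)))))  →  p(q(q(p(c))))   [R1 at 1]
4. p(q(q(p(c))))  →  p(q(p(c)))   [R1 at 1]
5. p(q(p(c)))  →  p(p(c))   [R1 at 1]

p(p(c))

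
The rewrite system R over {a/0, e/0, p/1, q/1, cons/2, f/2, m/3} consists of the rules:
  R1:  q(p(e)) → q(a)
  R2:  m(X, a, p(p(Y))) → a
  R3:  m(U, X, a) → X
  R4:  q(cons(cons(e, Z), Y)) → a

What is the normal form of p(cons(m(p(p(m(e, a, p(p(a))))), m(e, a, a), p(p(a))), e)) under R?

1. p(cons(m(p(p(m(e, a, p(p(a))))), m(e, a, a), p(p(a))), e))  →  p(cons(m(p(p(a)), m(e, a, a), p(p(a))), e))   [R2 at 1.1.1.1.1]
2. p(cons(m(p(p(a)), m(e, a, a), p(p(a))), e))  →  p(cons(m(p(p(a)), a, p(p(a))), e))   [R3 at 1.1.2]
3. p(cons(m(p(p(a)), a, p(p(a))), e))  →  p(cons(a, e))   [R2 at 1.1]

p(cons(a, e))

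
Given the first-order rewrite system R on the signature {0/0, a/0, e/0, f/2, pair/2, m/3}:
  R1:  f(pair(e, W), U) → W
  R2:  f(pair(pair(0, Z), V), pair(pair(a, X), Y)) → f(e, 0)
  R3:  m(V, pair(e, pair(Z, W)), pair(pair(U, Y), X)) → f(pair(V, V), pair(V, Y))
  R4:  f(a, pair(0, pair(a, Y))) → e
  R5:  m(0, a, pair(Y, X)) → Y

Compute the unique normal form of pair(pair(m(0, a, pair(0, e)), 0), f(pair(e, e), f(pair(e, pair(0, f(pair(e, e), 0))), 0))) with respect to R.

pair(pair(0, 0), e)

1. pair(pair(m(0, a, pair(0, e)), 0), f(pair(e, e), f(pair(e, pair(0, f(pair(e, e), 0))), 0)))  →  pair(pair(0, 0), f(pair(e, e), f(pair(e, pair(0, f(pair(e, e), 0))), 0)))   [R5 at 1.1]
2. pair(pair(0, 0), f(pair(e, e), f(pair(e, pair(0, f(pair(e, e), 0))), 0)))  →  pair(pair(0, 0), e)   [R1 at 2]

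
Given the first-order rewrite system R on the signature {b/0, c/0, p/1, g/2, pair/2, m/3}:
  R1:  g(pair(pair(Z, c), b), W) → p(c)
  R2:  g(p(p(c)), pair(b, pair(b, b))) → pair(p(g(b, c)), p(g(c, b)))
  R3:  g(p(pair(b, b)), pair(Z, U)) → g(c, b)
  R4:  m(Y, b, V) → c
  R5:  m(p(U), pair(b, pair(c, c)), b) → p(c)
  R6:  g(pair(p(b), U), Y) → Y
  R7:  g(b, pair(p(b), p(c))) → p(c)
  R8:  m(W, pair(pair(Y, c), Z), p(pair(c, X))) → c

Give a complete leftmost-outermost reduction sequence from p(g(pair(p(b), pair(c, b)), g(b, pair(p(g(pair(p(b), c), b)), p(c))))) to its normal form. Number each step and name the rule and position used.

p(p(c))

1. p(g(pair(p(b), pair(c, b)), g(b, pair(p(g(pair(p(b), c), b)), p(c)))))  →  p(g(b, pair(p(g(pair(p(b), c), b)), p(c))))   [R6 at 1]
2. p(g(b, pair(p(g(pair(p(b), c), b)), p(c))))  →  p(g(b, pair(p(b), p(c))))   [R6 at 1.2.1.1]
3. p(g(b, pair(p(b), p(c))))  →  p(p(c))   [R7 at 1]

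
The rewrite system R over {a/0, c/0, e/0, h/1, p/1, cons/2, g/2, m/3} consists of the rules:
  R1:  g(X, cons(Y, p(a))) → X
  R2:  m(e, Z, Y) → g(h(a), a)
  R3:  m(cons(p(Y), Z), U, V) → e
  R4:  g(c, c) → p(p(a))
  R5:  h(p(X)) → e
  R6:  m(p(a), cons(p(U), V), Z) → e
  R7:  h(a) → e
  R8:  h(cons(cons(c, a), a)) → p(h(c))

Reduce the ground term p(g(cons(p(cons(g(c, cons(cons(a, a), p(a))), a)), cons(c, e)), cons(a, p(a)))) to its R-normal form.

p(cons(p(cons(c, a)), cons(c, e)))

1. p(g(cons(p(cons(g(c, cons(cons(a, a), p(a))), a)), cons(c, e)), cons(a, p(a))))  →  p(cons(p(cons(g(c, cons(cons(a, a), p(a))), a)), cons(c, e)))   [R1 at 1]
2. p(cons(p(cons(g(c, cons(cons(a, a), p(a))), a)), cons(c, e)))  →  p(cons(p(cons(c, a)), cons(c, e)))   [R1 at 1.1.1.1]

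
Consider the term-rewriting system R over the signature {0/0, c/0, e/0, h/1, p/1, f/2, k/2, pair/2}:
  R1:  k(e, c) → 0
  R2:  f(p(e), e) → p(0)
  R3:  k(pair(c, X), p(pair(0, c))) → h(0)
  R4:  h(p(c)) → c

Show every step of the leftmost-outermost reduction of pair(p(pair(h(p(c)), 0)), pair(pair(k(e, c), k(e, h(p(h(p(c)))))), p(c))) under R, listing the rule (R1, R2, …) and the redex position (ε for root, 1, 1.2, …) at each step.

pair(p(pair(c, 0)), pair(pair(0, 0), p(c)))

1. pair(p(pair(h(p(c)), 0)), pair(pair(k(e, c), k(e, h(p(h(p(c)))))), p(c)))  →  pair(p(pair(c, 0)), pair(pair(k(e, c), k(e, h(p(h(p(c)))))), p(c)))   [R4 at 1.1.1]
2. pair(p(pair(c, 0)), pair(pair(k(e, c), k(e, h(p(h(p(c)))))), p(c)))  →  pair(p(pair(c, 0)), pair(pair(0, k(e, h(p(h(p(c)))))), p(c)))   [R1 at 2.1.1]
3. pair(p(pair(c, 0)), pair(pair(0, k(e, h(p(h(p(c)))))), p(c)))  →  pair(p(pair(c, 0)), pair(pair(0, k(e, h(p(c)))), p(c)))   [R4 at 2.1.2.2.1.1]
4. pair(p(pair(c, 0)), pair(pair(0, k(e, h(p(c)))), p(c)))  →  pair(p(pair(c, 0)), pair(pair(0, k(e, c)), p(c)))   [R4 at 2.1.2.2]
5. pair(p(pair(c, 0)), pair(pair(0, k(e, c)), p(c)))  →  pair(p(pair(c, 0)), pair(pair(0, 0), p(c)))   [R1 at 2.1.2]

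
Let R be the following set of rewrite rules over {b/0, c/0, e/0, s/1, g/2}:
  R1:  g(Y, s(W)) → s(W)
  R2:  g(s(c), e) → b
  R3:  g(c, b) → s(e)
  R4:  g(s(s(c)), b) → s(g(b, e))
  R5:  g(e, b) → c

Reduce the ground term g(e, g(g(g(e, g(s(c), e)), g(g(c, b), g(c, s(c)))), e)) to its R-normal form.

c

1. g(e, g(g(g(e, g(s(c), e)), g(g(c, b), g(c, s(c)))), e))  →  g(e, g(g(g(e, b), g(g(c, b), g(c, s(c)))), e))   [R2 at 2.1.1.2]
2. g(e, g(g(g(e, b), g(g(c, b), g(c, s(c)))), e))  →  g(e, g(g(c, g(g(c, b), g(c, s(c)))), e))   [R5 at 2.1.1]
3. g(e, g(g(c, g(g(c, b), g(c, s(c)))), e))  →  g(e, g(g(c, g(s(e), g(c, s(c)))), e))   [R3 at 2.1.2.1]
4. g(e, g(g(c, g(s(e), g(c, s(c)))), e))  →  g(e, g(g(c, g(s(e), s(c))), e))   [R1 at 2.1.2.2]
5. g(e, g(g(c, g(s(e), s(c))), e))  →  g(e, g(g(c, s(c)), e))   [R1 at 2.1.2]
6. g(e, g(g(c, s(c)), e))  →  g(e, g(s(c), e))   [R1 at 2.1]
7. g(e, g(s(c), e))  →  g(e, b)   [R2 at 2]
8. g(e, b)  →  c   [R5 at ε]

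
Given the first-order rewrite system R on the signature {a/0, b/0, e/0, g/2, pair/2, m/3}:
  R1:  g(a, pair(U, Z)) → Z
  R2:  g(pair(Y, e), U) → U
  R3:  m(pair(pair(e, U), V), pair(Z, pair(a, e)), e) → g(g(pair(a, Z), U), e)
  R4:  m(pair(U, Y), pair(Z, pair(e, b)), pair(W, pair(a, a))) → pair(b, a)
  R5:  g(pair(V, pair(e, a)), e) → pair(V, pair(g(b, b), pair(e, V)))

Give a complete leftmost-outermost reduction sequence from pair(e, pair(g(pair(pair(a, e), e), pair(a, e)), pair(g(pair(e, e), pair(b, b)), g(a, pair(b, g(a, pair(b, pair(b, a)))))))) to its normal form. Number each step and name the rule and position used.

pair(e, pair(pair(a, e), pair(pair(b, b), pair(b, a))))

1. pair(e, pair(g(pair(pair(a, e), e), pair(a, e)), pair(g(pair(e, e), pair(b, b)), g(a, pair(b, g(a, pair(b, pair(b, a))))))))  →  pair(e, pair(pair(a, e), pair(g(pair(e, e), pair(b, b)), g(a, pair(b, g(a, pair(b, pair(b, a))))))))   [R2 at 2.1]
2. pair(e, pair(pair(a, e), pair(g(pair(e, e), pair(b, b)), g(a, pair(b, g(a, pair(b, pair(b, a))))))))  →  pair(e, pair(pair(a, e), pair(pair(b, b), g(a, pair(b, g(a, pair(b, pair(b, a))))))))   [R2 at 2.2.1]
3. pair(e, pair(pair(a, e), pair(pair(b, b), g(a, pair(b, g(a, pair(b, pair(b, a))))))))  →  pair(e, pair(pair(a, e), pair(pair(b, b), g(a, pair(b, pair(b, a))))))   [R1 at 2.2.2]
4. pair(e, pair(pair(a, e), pair(pair(b, b), g(a, pair(b, pair(b, a))))))  →  pair(e, pair(pair(a, e), pair(pair(b, b), pair(b, a))))   [R1 at 2.2.2]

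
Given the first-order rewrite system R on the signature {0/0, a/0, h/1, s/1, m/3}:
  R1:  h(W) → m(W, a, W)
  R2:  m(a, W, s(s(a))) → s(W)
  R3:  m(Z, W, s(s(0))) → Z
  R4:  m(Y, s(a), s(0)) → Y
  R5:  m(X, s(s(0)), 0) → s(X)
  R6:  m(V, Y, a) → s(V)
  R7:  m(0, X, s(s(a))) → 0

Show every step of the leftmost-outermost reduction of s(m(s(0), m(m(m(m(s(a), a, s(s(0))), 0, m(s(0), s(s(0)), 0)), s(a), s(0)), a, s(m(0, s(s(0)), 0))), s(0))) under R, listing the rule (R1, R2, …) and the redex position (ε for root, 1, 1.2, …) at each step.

1. s(m(s(0), m(m(m(m(s(a), a, s(s(0))), 0, m(s(0), s(s(0)), 0)), s(a), s(0)), a, s(m(0, s(s(0)), 0))), s(0)))  →  s(m(s(0), m(m(m(s(a), a, s(s(0))), 0, m(s(0), s(s(0)), 0)), a, s(m(0, s(s(0)), 0))), s(0)))   [R4 at 1.2.1]
2. s(m(s(0), m(m(m(s(a), a, s(s(0))), 0, m(s(0), s(s(0)), 0)), a, s(m(0, s(s(0)), 0))), s(0)))  →  s(m(s(0), m(m(s(a), 0, m(s(0), s(s(0)), 0)), a, s(m(0, s(s(0)), 0))), s(0)))   [R3 at 1.2.1.1]
3. s(m(s(0), m(m(s(a), 0, m(s(0), s(s(0)), 0)), a, s(m(0, s(s(0)), 0))), s(0)))  →  s(m(s(0), m(m(s(a), 0, s(s(0))), a, s(m(0, s(s(0)), 0))), s(0)))   [R5 at 1.2.1.3]
4. s(m(s(0), m(m(s(a), 0, s(s(0))), a, s(m(0, s(s(0)), 0))), s(0)))  →  s(m(s(0), m(s(a), a, s(m(0, s(s(0)), 0))), s(0)))   [R3 at 1.2.1]
5. s(m(s(0), m(s(a), a, s(m(0, s(s(0)), 0))), s(0)))  →  s(m(s(0), m(s(a), a, s(s(0))), s(0)))   [R5 at 1.2.3.1]
6. s(m(s(0), m(s(a), a, s(s(0))), s(0)))  →  s(m(s(0), s(a), s(0)))   [R3 at 1.2]
7. s(m(s(0), s(a), s(0)))  →  s(s(0))   [R4 at 1]

s(s(0))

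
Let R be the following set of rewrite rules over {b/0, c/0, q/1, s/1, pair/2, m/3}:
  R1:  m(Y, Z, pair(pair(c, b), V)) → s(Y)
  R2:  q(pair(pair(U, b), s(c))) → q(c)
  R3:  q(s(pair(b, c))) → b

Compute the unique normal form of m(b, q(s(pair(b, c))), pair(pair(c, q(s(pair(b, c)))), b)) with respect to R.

1. m(b, q(s(pair(b, c))), pair(pair(c, q(s(pair(b, c)))), b))  →  m(b, b, pair(pair(c, q(s(pair(b, c)))), b))   [R3 at 2]
2. m(b, b, pair(pair(c, q(s(pair(b, c)))), b))  →  m(b, b, pair(pair(c, b), b))   [R3 at 3.1.2]
3. m(b, b, pair(pair(c, b), b))  →  s(b)   [R1 at ε]

s(b)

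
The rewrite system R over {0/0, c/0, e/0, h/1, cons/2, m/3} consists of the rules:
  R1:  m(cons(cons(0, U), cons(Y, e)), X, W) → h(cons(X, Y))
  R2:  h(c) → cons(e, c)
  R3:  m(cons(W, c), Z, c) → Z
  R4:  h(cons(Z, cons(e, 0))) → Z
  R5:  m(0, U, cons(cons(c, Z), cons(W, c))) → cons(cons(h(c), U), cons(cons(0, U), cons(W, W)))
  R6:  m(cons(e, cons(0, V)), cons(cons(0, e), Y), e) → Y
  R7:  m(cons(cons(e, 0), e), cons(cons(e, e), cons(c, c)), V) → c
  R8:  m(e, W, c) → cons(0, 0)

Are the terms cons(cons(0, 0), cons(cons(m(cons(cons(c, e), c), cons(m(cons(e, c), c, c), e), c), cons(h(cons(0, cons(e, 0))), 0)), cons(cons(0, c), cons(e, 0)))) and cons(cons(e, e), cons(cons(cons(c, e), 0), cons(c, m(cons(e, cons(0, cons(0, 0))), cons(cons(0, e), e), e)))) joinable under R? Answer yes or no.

no — NF(t₁) = cons(cons(0, 0), cons(cons(cons(c, e), cons(0, 0)), cons(cons(0, c), cons(e, 0)))), NF(t₂) = cons(cons(e, e), cons(cons(cons(c, e), 0), cons(c, e)))

Reduce t₁ = cons(cons(0, 0), cons(cons(m(cons(cons(c, e), c), cons(m(cons(e, c), c, c), e), c), cons(h(cons(0, cons(e, 0))), 0)), cons(cons(0, c), cons(e, 0)))):
1. cons(cons(0, 0), cons(cons(m(cons(cons(c, e), c), cons(m(cons(e, c), c, c), e), c), cons(h(cons(0, cons(e, 0))), 0)), cons(cons(0, c), cons(e, 0))))  →  cons(cons(0, 0), cons(cons(cons(m(cons(e, c), c, c), e), cons(h(cons(0, cons(e, 0))), 0)), cons(cons(0, c), cons(e, 0))))   [R3 at 2.1.1]
2. cons(cons(0, 0), cons(cons(cons(m(cons(e, c), c, c), e), cons(h(cons(0, cons(e, 0))), 0)), cons(cons(0, c), cons(e, 0))))  →  cons(cons(0, 0), cons(cons(cons(c, e), cons(h(cons(0, cons(e, 0))), 0)), cons(cons(0, c), cons(e, 0))))   [R3 at 2.1.1.1]
3. cons(cons(0, 0), cons(cons(cons(c, e), cons(h(cons(0, cons(e, 0))), 0)), cons(cons(0, c), cons(e, 0))))  →  cons(cons(0, 0), cons(cons(cons(c, e), cons(0, 0)), cons(cons(0, c), cons(e, 0))))   [R4 at 2.1.2.1]

Reduce t₂ = cons(cons(e, e), cons(cons(cons(c, e), 0), cons(c, m(cons(e, cons(0, cons(0, 0))), cons(cons(0, e), e), e)))):
1. cons(cons(e, e), cons(cons(cons(c, e), 0), cons(c, m(cons(e, cons(0, cons(0, 0))), cons(cons(0, e), e), e))))  →  cons(cons(e, e), cons(cons(cons(c, e), 0), cons(c, e)))   [R6 at 2.2.2]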